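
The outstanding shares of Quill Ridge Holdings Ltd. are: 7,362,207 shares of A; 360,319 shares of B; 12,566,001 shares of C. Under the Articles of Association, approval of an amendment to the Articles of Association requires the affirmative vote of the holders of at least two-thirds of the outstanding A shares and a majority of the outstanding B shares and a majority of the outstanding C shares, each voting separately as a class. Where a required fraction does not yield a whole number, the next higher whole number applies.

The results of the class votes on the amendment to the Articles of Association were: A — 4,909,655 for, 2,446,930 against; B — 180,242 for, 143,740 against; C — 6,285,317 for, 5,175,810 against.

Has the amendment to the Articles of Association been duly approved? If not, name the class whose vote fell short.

A: 2/3 of 7362207 = 4908138; 4,908,138 required, 4,909,655 in favor — approved.
B: a majority of 360319 is 180160; 180,160 required, 180,242 in favor — approved.
C: a majority of 12566001 is 6283001; 6,283,001 required, 6,285,317 in favor — approved.

Approved — every class gave the required vote.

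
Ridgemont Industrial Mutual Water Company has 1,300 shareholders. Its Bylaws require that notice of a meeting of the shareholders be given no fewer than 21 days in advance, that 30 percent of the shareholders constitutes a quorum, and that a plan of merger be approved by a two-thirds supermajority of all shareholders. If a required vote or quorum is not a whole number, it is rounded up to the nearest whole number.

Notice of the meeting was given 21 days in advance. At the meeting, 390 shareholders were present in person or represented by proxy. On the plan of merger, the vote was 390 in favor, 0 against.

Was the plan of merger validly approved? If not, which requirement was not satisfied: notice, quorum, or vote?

Notice: 21 days given; 21 required. Satisfied.
Quorum: 30% of 1,300 = 390; 390 present. Satisfied.
Vote: requires two-thirds of all shareholders (1,300); 2/3 of 1300 = 866.67, rounded up to 867, so 867 needed; 390 in favor. Not satisfied.

Invalid — vote requirement not satisfied.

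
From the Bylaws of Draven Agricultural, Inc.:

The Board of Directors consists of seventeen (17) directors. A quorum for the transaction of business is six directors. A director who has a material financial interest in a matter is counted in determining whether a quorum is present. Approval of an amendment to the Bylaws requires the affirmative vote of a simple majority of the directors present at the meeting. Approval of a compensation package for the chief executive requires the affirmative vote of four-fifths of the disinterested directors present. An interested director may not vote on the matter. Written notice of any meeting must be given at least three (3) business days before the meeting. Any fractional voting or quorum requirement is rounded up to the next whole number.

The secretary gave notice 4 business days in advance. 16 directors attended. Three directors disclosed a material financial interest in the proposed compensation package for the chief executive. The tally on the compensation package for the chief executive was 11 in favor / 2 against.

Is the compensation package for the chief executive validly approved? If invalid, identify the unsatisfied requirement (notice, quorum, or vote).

Notice: 4 business days given; 3 required (4 ≥ 3). Satisfied.
Quorum: 16 present (interested directors count toward quorum); quorum is 6. Satisfied.
Vote: the compensation package for the chief executive requires four-fifths of the disinterested directors present (16 − 3 = 13). 4/5 of 13 = 10.40, rounded up to 11, so 11 affirmative votes are needed; 11 voted in favor. Satisfied.

Valid — all requirements satisfied.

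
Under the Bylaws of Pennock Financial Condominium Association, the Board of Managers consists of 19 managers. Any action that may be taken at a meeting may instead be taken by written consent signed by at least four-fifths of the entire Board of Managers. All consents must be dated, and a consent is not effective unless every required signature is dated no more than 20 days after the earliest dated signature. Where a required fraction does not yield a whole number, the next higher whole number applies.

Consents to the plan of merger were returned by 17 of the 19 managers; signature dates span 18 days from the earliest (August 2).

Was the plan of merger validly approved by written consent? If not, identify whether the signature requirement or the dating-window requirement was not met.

Effective — both the signature and dating-window requirements are satisfied.

Signatures required: at least four-fifths of 19 — 4/5 of 19 = 15.20, rounded up to 16, so 16 needed; 17 signed. Sufficient.
Dating window: the latest signature is 18 days after the earliest; the limit is 20 days. Within the window.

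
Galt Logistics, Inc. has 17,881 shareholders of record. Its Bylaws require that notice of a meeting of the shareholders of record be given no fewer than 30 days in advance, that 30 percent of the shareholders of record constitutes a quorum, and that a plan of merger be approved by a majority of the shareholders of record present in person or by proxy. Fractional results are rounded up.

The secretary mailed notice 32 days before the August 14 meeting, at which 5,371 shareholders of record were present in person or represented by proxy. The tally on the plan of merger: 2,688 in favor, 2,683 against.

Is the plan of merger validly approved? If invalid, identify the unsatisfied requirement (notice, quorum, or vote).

Valid — all requirements satisfied.

Notice: 32 days given; 30 required. Satisfied.
Quorum: 30% of 17,881 = 5,364.30, rounded up to 5,365; 5,371 present. Satisfied.
Vote: requires a majority of those present (5,371); a majority of 5371 is 2686, so 2,686 needed; 2,688 in favor. Satisfied.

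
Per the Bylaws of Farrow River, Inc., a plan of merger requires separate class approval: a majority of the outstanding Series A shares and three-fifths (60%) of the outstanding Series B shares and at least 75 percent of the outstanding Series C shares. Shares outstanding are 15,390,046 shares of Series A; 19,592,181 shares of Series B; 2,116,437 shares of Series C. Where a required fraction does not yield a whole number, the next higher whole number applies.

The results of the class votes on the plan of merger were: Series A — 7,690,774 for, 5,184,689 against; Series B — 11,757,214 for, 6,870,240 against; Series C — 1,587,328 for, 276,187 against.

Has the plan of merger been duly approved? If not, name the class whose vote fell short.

Not approved — the Series A shares did not give the required vote.

Series A: a majority of 15390046 is 7695024; 7,695,024 required, 7,690,774 in favor — not approved.
Series B: 3/5 of 19592181 = 11755308.60, rounded up to 11755309; 11,755,309 required, 11,757,214 in favor — approved.
Series C: 3/4 of 2116437 = 1587327.75, rounded up to 1587328; 1,587,328 required, 1,587,328 in favor — approved.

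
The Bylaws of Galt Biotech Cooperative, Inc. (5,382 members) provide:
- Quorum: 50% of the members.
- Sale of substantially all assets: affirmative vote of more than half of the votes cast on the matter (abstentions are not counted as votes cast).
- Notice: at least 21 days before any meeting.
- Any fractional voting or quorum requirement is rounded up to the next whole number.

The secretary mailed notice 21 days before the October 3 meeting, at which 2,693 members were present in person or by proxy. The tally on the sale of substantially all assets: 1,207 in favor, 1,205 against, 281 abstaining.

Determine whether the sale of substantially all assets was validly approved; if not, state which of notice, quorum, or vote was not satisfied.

Valid — all requirements satisfied.

Notice: 21 days given; 21 required. Satisfied.
Quorum: 50% of 5,382 = 2,691; 2,693 present. Satisfied.
Vote: requires a majority of the votes cast (2,693 − 281 abstaining = 2,412); a majority of 2412 is 1207, so 1,207 needed; 1,207 in favor. Satisfied.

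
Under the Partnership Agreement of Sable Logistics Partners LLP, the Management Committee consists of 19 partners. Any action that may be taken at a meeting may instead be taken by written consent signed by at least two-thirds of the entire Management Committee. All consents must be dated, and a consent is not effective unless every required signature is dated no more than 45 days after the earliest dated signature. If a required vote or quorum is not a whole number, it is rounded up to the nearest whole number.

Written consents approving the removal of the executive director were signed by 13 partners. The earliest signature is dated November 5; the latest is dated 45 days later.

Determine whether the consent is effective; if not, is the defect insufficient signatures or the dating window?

Signatures required: at least two-thirds of 19 — 2/3 of 19 = 12.67, rounded up to 13, so 13 needed; 13 signed. Sufficient.
Dating window: the latest signature is 45 days after the earliest; the limit is 45 days. Within the window.

Effective — both the signature and dating-window requirements are satisfied.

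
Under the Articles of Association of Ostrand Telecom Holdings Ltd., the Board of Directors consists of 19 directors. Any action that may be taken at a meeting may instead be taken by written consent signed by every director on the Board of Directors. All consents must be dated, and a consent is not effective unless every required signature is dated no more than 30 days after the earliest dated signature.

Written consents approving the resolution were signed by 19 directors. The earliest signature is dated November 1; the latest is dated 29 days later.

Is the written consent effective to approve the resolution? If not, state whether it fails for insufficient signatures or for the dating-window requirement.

Effective — both the signature and dating-window requirements are satisfied.

Signatures required: all of 19 — unanimous means all 19, so 19 needed; 19 signed. Sufficient.
Dating window: the latest signature is 29 days after the earliest; the limit is 30 days. Within the window.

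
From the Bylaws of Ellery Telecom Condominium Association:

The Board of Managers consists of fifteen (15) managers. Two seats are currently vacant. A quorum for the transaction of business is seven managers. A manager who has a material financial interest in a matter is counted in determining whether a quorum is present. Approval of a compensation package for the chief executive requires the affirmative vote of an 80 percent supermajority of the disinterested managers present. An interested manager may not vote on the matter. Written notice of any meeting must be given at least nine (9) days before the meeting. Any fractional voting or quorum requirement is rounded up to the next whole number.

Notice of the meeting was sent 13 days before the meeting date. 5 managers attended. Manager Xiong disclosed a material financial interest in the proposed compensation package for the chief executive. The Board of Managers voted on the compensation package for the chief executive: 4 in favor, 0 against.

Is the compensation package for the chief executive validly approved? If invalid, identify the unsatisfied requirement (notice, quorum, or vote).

Invalid — quorum requirement not satisfied.

Notice: 13 days given; 9 required (13 ≥ 9). Satisfied.
Quorum: 5 present (interested managers count toward quorum); quorum is 7. Not satisfied.
Vote: the compensation package for the chief executive requires four-fifths of the disinterested managers present (5 − 1 = 4). 4/5 of 4 = 3.20, rounded up to 4, so 4 affirmative votes are needed; 4 voted in favor. Satisfied. (Moot — without a quorum no business can be validly transacted.)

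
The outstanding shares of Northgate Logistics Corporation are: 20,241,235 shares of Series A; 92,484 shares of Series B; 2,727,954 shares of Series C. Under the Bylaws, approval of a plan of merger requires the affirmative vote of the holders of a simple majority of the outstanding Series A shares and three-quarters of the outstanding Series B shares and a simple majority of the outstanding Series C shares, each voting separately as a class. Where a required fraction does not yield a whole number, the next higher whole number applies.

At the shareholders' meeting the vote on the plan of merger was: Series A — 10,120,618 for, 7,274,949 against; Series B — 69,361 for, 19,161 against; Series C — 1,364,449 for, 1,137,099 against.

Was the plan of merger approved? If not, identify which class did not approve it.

Not approved — the Series B shares did not give the required vote.

Series A: a majority of 20241235 is 10120618; 10,120,618 required, 10,120,618 in favor — approved.
Series B: 3/4 of 92484 = 69363; 69,363 required, 69,361 in favor — not approved.
Series C: a majority of 2727954 is 1363978; 1,363,978 required, 1,364,449 in favor — approved.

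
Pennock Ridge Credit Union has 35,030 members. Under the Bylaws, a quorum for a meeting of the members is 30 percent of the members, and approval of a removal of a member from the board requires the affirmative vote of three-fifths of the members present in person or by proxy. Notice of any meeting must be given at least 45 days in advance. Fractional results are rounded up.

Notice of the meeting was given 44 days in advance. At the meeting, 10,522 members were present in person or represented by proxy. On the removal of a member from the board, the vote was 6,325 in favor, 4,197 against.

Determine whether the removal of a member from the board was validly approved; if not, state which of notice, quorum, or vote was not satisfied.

Invalid — notice requirement not satisfied.

Notice: 44 days given; 45 required. Not satisfied.
Quorum: 30% of 35,030 = 10,509; 10,522 present. Satisfied.
Vote: requires three-fifths of those present (10,522); 3/5 of 10522 = 6313.20, rounded up to 6314, so 6,314 needed; 6,325 in favor. Satisfied.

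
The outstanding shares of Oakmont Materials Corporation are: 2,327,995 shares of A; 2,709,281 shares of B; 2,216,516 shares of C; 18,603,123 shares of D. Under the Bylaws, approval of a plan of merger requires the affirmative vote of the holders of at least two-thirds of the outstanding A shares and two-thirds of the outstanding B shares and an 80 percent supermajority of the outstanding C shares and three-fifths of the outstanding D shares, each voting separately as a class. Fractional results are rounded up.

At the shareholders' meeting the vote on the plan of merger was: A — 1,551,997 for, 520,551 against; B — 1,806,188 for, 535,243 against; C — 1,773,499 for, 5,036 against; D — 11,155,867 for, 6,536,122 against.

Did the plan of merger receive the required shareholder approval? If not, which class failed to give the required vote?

A: 2/3 of 2327995 = 1551996.67, rounded up to 1551997; 1,551,997 required, 1,551,997 in favor — approved.
B: 2/3 of 2709281 = 1806187.33, rounded up to 1806188; 1,806,188 required, 1,806,188 in favor — approved.
C: 4/5 of 2216516 = 1773212.80, rounded up to 1773213; 1,773,213 required, 1,773,499 in favor — approved.
D: 3/5 of 18603123 = 11161873.80, rounded up to 11161874; 11,161,874 required, 11,155,867 in favor — not approved.

Not approved — the D shares did not give the required vote.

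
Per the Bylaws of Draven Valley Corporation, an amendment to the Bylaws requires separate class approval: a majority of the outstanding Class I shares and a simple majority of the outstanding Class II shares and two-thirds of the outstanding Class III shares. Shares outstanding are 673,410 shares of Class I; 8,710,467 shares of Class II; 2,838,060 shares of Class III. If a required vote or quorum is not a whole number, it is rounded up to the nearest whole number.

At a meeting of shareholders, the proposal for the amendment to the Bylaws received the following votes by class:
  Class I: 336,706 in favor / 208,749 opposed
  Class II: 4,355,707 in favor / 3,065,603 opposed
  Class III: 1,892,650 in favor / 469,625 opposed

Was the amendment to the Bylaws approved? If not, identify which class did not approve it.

Approved — every class gave the required vote.

Class I: a majority of 673410 is 336706; 336,706 required, 336,706 in favor — approved.
Class II: a majority of 8710467 is 4355234; 4,355,234 required, 4,355,707 in favor — approved.
Class III: 2/3 of 2838060 = 1892040; 1,892,040 required, 1,892,650 in favor — approved.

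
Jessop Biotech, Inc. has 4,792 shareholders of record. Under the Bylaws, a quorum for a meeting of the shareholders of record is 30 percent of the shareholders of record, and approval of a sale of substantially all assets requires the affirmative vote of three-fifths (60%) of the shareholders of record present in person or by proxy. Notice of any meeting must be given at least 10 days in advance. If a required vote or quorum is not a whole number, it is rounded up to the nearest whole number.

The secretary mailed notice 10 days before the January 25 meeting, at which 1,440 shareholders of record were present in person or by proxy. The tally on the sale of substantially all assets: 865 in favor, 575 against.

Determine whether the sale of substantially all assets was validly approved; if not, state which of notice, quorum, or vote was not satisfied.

Valid — all requirements satisfied.

Notice: 10 days given; 10 required. Satisfied.
Quorum: 30% of 4,792 = 1,437.60, rounded up to 1,438; 1,440 present. Satisfied.
Vote: requires three-fifths of those present (1,440); 3/5 of 1440 = 864, so 864 needed; 865 in favor. Satisfied.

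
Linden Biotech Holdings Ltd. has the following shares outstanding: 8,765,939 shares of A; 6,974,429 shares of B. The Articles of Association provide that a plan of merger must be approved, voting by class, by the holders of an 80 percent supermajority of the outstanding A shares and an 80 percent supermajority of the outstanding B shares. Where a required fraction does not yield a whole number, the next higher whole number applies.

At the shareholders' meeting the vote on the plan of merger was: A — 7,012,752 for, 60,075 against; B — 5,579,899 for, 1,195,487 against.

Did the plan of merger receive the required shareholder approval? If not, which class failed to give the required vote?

Approved — every class gave the required vote.

A: 4/5 of 8765939 = 7012751.20, rounded up to 7012752; 7,012,752 required, 7,012,752 in favor — approved.
B: 4/5 of 6974429 = 5579543.20, rounded up to 5579544; 5,579,544 required, 5,579,899 in favor — approved.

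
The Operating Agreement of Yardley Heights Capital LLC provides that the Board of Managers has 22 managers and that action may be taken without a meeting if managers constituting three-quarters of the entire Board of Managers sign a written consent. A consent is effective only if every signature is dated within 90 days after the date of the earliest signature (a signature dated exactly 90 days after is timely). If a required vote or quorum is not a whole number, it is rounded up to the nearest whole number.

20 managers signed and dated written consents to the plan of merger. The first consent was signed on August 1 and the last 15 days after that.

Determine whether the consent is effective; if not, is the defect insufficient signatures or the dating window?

Effective — both the signature and dating-window requirements are satisfied.

Signatures required: three-quarters of 22 — 3/4 of 22 = 16.50, rounded up to 17, so 17 needed; 20 signed. Sufficient.
Dating window: the latest signature is 15 days after the earliest; the limit is 90 days. Within the window.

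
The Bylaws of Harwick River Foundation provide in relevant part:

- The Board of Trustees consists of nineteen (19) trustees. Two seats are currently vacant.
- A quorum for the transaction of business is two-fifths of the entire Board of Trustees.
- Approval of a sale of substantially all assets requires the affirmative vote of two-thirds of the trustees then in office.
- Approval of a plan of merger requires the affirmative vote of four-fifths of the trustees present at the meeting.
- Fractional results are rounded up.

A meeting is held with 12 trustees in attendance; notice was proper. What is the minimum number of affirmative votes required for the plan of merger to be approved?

10

The plan of merger requires four-fifths of the trustees present (12).
4/5 of 12 = 9.60, rounded up to 10.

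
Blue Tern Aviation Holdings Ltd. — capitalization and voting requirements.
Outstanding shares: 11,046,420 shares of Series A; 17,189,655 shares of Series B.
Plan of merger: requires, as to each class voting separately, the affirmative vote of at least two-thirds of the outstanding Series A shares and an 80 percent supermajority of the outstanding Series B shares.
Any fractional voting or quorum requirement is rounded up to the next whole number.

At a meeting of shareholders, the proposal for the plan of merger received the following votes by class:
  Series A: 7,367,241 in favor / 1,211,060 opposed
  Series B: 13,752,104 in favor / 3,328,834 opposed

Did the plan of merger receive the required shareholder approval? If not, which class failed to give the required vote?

Approved — every class gave the required vote.

Series A: 2/3 of 11046420 = 7364280; 7,364,280 required, 7,367,241 in favor — approved.
Series B: 4/5 of 17189655 = 13751724; 13,751,724 required, 13,752,104 in favor — approved.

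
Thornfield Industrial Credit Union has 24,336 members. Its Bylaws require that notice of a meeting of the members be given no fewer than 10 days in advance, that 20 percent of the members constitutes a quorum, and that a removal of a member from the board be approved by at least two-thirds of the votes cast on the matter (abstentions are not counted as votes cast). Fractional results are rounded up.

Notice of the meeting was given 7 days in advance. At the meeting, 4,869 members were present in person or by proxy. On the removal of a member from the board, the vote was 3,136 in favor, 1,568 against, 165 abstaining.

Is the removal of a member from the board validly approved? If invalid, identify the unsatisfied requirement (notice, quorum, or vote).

Notice: 7 days given; 10 required. Not satisfied.
Quorum: 20% of 24,336 = 4,867.20, rounded up to 4,868; 4,869 present. Satisfied.
Vote: requires two-thirds of the votes cast (4,869 − 165 abstaining = 4,704); 2/3 of 4704 = 3136, so 3,136 needed; 3,136 in favor. Satisfied.

Invalid — notice requirement not satisfied.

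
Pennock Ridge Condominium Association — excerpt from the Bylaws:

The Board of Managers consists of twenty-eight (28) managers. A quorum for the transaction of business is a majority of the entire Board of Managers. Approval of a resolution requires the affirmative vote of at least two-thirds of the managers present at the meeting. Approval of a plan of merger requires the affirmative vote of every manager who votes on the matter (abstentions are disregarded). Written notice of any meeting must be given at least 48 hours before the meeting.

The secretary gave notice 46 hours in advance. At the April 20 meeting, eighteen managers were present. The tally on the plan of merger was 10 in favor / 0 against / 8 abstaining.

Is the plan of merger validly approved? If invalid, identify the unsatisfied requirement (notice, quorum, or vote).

Invalid — notice requirement not satisfied.

Notice: 46 hours given; 48 required (46 < 48). Not satisfied.
Quorum: 18 present; quorum is 15. Satisfied.
Vote: the plan of merger requires the unanimous vote of the votes cast (18 present − 8 abstaining = 10). Unanimous means all 10, so 10 affirmative votes are needed; 10 voted in favor. Satisfied.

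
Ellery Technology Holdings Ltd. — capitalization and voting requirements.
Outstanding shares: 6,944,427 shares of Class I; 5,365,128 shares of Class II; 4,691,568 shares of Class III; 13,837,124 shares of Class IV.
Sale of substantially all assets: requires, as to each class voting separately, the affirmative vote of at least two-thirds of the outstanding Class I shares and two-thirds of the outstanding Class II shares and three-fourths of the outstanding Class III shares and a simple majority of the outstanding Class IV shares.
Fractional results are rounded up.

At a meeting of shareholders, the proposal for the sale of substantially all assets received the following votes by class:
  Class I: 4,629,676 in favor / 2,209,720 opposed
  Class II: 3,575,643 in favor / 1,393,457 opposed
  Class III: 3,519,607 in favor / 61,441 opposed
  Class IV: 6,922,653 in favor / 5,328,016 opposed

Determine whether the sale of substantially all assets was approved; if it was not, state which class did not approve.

Class I: 2/3 of 6944427 = 4629618; 4,629,618 required, 4,629,676 in favor — approved.
Class II: 2/3 of 5365128 = 3576752; 3,576,752 required, 3,575,643 in favor — not approved.
Class III: 3/4 of 4691568 = 3518676; 3,518,676 required, 3,519,607 in favor — approved.
Class IV: a majority of 13837124 is 6918563; 6,918,563 required, 6,922,653 in favor — approved.

Not approved — the Class II shares did not give the required vote.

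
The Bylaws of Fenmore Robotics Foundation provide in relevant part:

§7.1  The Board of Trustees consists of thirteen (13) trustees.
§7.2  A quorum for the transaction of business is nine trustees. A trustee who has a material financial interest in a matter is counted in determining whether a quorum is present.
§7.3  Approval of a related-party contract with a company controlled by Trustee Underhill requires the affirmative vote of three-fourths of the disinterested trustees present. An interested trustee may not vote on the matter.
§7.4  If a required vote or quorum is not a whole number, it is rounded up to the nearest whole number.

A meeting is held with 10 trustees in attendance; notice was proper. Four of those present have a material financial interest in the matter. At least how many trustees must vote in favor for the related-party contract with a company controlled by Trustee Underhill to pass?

5

The related-party contract with a company controlled by Trustee Underhill requires three-fourths of the disinterested trustees present (10 − 4 = 6).
3/4 of 6 = 4.50, rounded up to 5.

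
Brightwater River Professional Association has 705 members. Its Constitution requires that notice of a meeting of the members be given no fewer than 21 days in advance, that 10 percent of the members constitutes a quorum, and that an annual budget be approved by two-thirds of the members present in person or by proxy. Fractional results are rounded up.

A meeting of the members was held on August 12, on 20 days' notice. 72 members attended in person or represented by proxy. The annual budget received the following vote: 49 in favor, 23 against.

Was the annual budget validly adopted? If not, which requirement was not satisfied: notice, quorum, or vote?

Notice: 20 days given; 21 required. Not satisfied.
Quorum: 10% of 705 = 70.50, rounded up to 71; 72 present. Satisfied.
Vote: requires two-thirds of those present (72); 2/3 of 72 = 48, so 48 needed; 49 in favor. Satisfied.

Invalid — notice requirement not satisfied.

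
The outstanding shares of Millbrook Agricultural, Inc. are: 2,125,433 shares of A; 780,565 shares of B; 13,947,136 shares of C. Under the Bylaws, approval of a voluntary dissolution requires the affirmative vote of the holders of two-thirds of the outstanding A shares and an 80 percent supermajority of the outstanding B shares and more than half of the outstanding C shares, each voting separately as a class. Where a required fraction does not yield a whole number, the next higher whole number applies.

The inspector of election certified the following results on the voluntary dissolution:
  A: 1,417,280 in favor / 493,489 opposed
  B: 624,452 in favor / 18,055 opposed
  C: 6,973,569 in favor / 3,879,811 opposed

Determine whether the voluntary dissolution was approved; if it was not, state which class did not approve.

Approved — every class gave the required vote.

A: 2/3 of 2125433 = 1416955.33, rounded up to 1416956; 1,416,956 required, 1,417,280 in favor — approved.
B: 4/5 of 780565 = 624452; 624,452 required, 624,452 in favor — approved.
C: a majority of 13947136 is 6973569; 6,973,569 required, 6,973,569 in favor — approved.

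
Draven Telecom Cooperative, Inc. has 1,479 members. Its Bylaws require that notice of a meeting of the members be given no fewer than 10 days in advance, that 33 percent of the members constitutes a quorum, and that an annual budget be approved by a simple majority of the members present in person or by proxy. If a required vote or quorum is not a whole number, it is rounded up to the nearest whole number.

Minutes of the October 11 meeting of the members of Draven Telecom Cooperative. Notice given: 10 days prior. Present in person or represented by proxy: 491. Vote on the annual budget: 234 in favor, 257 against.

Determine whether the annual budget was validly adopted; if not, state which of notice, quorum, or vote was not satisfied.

Notice: 10 days given; 10 required. Satisfied.
Quorum: 33% of 1,479 = 488.07, rounded up to 489; 491 present. Satisfied.
Vote: requires a majority of those present (491); a majority of 491 is 246, so 246 needed; 234 in favor. Not satisfied.

Invalid — vote requirement not satisfied.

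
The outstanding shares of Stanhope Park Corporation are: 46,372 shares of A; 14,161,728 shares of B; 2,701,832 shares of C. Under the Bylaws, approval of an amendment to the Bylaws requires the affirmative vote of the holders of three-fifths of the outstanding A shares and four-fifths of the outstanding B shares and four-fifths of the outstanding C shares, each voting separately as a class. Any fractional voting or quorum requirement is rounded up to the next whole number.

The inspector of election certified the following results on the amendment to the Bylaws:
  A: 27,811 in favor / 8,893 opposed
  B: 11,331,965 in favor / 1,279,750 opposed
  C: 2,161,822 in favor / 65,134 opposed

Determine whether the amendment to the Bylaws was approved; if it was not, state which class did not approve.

Not approved — the A shares did not give the required vote.

A: 3/5 of 46372 = 27823.20, rounded up to 27824; 27,824 required, 27,811 in favor — not approved.
B: 4/5 of 14161728 = 11329382.40, rounded up to 11329383; 11,329,383 required, 11,331,965 in favor — approved.
C: 4/5 of 2701832 = 2161465.60, rounded up to 2161466; 2,161,466 required, 2,161,822 in favor — approved.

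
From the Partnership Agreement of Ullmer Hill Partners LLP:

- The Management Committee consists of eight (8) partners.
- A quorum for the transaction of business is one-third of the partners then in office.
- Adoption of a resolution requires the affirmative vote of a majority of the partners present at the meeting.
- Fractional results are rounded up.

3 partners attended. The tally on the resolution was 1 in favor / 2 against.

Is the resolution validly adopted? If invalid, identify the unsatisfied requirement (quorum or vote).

Quorum: 3 present; quorum is 3. Satisfied.
Vote: the resolution requires a majority of the partners present (3). A majority of 3 is 2, so 2 affirmative votes are needed; 1 voted in favor. Not satisfied.

Invalid — vote requirement not satisfied.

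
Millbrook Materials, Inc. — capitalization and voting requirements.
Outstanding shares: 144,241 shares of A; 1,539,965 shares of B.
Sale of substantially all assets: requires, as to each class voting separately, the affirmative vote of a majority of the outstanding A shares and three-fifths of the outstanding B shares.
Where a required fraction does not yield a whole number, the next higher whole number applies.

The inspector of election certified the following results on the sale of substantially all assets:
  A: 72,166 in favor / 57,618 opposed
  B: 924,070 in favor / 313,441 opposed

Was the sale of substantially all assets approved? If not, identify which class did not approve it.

A: a majority of 144241 is 72121; 72,121 required, 72,166 in favor — approved.
B: 3/5 of 1539965 = 923979; 923,979 required, 924,070 in favor — approved.

Approved — every class gave the required vote.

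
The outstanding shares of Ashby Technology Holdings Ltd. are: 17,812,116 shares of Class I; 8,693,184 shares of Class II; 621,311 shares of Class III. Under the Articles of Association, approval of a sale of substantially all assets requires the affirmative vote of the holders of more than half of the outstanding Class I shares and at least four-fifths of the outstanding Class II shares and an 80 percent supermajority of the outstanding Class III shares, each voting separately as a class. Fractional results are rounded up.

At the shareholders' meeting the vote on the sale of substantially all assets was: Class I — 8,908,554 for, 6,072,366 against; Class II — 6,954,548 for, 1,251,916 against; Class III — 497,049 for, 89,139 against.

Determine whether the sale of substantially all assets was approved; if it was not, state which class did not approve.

Approved — every class gave the required vote.

Class I: a majority of 17812116 is 8906059; 8,906,059 required, 8,908,554 in favor — approved.
Class II: 4/5 of 8693184 = 6954547.20, rounded up to 6954548; 6,954,548 required, 6,954,548 in favor — approved.
Class III: 4/5 of 621311 = 497048.80, rounded up to 497049; 497,049 required, 497,049 in favor — approved.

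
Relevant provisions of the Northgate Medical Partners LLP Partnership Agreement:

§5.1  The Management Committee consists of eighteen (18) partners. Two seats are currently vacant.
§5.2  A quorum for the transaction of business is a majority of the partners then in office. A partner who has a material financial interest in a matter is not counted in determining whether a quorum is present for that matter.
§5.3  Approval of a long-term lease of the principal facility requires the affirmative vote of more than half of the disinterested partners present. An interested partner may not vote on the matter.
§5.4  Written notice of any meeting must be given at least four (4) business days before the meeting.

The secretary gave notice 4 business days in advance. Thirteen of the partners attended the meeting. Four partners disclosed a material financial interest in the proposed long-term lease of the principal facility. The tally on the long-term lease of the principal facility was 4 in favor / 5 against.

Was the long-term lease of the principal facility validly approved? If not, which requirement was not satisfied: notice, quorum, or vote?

Invalid — vote requirement not satisfied.

Notice: 4 business days given; 4 required (4 ≥ 4). Satisfied.
Quorum: 13 present, but the 4 interested partners do not count, leaving 9. Quorum is 9. Satisfied.
Vote: the long-term lease of the principal facility requires a majority of the disinterested partners present (13 − 4 = 9). A majority of 9 is 5, so 5 affirmative votes are needed; 4 voted in favor. Not satisfied.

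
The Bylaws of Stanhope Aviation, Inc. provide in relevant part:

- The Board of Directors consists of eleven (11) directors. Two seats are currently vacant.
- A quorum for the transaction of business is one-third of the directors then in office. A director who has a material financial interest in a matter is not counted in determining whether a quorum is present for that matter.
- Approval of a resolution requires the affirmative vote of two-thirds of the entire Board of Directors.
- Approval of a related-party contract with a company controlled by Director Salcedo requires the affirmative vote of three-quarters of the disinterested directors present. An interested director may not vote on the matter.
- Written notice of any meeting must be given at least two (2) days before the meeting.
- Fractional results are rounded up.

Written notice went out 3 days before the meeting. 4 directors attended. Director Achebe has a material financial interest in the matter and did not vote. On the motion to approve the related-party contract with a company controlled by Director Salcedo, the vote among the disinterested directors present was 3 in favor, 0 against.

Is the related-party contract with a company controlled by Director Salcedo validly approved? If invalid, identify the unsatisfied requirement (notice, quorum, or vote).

Valid — all requirements satisfied.

Notice: 3 days given; 2 required (3 ≥ 2). Satisfied.
Quorum: 4 present, but the 1 interested director does not count, leaving 3. Quorum is 3. Satisfied.
Vote: the related-party contract with a company controlled by Director Salcedo requires three-fourths of the disinterested directors present (4 − 1 = 3). 3/4 of 3 = 2.25, rounded up to 3, so 3 affirmative votes are needed; 3 voted in favor. Satisfied.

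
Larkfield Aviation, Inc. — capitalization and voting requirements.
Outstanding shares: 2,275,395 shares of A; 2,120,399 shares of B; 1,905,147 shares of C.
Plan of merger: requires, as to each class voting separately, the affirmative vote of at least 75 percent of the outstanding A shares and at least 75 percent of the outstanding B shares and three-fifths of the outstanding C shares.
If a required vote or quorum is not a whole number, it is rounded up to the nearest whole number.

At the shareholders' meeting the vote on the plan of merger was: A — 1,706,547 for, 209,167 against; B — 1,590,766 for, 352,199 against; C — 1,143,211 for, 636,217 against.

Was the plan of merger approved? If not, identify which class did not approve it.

A: 3/4 of 2275395 = 1706546.25, rounded up to 1706547; 1,706,547 required, 1,706,547 in favor — approved.
B: 3/4 of 2120399 = 1590299.25, rounded up to 1590300; 1,590,300 required, 1,590,766 in favor — approved.
C: 3/5 of 1905147 = 1143088.20, rounded up to 1143089; 1,143,089 required, 1,143,211 in favor — approved.

Approved — every class gave the required vote.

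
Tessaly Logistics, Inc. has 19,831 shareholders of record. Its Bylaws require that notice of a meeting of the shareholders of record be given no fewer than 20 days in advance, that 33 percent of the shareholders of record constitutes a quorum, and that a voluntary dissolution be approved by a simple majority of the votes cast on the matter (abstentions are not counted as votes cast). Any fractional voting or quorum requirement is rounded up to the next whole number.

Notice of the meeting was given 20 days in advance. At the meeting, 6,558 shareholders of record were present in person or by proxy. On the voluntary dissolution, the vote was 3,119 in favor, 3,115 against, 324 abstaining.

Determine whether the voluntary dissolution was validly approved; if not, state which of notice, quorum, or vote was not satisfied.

Valid — all requirements satisfied.

Notice: 20 days given; 20 required. Satisfied.
Quorum: 33% of 19,831 = 6,544.23, rounded up to 6,545; 6,558 present. Satisfied.
Vote: requires a majority of the votes cast (6,558 − 324 abstaining = 6,234); a majority of 6234 is 3118, so 3,118 needed; 3,119 in favor. Satisfied.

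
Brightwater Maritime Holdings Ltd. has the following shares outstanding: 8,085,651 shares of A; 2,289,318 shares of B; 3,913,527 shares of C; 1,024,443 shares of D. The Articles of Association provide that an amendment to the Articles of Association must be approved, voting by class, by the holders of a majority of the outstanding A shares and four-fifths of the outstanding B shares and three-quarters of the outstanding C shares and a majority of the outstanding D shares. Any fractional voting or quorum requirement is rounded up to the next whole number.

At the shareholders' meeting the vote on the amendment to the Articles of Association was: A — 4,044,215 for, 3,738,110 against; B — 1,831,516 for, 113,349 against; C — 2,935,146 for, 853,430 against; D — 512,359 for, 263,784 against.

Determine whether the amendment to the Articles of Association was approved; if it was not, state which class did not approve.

Approved — every class gave the required vote.

A: a majority of 8085651 is 4042826; 4,042,826 required, 4,044,215 in favor — approved.
B: 4/5 of 2289318 = 1831454.40, rounded up to 1831455; 1,831,455 required, 1,831,516 in favor — approved.
C: 3/4 of 3913527 = 2935145.25, rounded up to 2935146; 2,935,146 required, 2,935,146 in favor — approved.
D: a majority of 1024443 is 512222; 512,222 required, 512,359 in favor — approved.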